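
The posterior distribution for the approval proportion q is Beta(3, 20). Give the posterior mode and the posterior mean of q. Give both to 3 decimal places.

Mode = (3−1)/(3+20−2) = 2/21 = 0.095.
Mean = 3/(3+20) = 3/23 = 0.130.

posterior mode = 0.095, posterior mean = 0.130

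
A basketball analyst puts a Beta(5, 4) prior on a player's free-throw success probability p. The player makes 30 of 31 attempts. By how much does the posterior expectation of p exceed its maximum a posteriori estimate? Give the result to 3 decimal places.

-0.020

Posterior: Beta(5+30, 4+1) = Beta(35, 5).
Mode = (35−1)/(35+5−2) = 34/38 = 0.895.
Mean = 35/(35+5) = 35/40 = 0.875.
Difference = 0.875 − 0.895 = -0.020.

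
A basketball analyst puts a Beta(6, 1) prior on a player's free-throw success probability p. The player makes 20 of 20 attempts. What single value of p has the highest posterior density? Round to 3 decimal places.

Posterior: Beta(6+20, 1+0) = Beta(26, 1).
Since β = 1 ≤ 1 and α > 1, the Beta density is monotone increasing on [0,1]; the mode is at 1.
Mean = 26/(26+1) = 0.963.
This is the posterior mode — the MAP estimate.

1.000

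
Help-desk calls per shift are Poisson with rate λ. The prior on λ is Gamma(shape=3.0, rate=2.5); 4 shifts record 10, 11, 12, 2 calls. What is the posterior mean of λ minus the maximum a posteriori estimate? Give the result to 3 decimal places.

0.154

Σ counts = 35. Posterior: Gamma(shape = 3.0+35 = 38.0, rate = 2.5+4 = 6.5).
Mode = (α−1)/β = 37.0/6.5 = 5.692.
Mean = α/β = 38.0/6.5 = 5.846.
Difference = 5.846 − 5.692 = 0.154.
The mean is pulled above the mode by the posterior's right skew.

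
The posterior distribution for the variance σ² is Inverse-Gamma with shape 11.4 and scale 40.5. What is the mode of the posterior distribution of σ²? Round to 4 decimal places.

3.2661

Mode = β/(α+1) = 40.5/12.4 = 3.2661.
Mean = β/(α−1) = 40.5/10.4 = 3.8942.
This is the posterior mode — the MAP estimate.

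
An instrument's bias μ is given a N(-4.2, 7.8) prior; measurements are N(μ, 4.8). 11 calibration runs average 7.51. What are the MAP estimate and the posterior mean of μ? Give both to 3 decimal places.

Posterior for μ is Normal. Precision-weighted mean: (1/7.8·-4.2 + 11/4.8·7.51) / (1/7.8 + 11/4.8) = 6.890.
A Normal posterior is symmetric, so mode = mean.

MAP: 6.890. Posterior mean: 6.890.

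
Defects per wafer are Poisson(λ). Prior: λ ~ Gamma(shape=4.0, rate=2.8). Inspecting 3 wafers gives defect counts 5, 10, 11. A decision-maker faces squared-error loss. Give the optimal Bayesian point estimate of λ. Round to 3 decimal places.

Σ counts = 26. Posterior: Gamma(shape = 4.0+26 = 30.0, rate = 2.8+3 = 5.8).
Mode = (α−1)/β = 29.0/5.8 = 5.000.
Mean = α/β = 30.0/5.8 = 5.172.
Squared-error loss ⇒ the optimal estimator is the posterior mean.

5.172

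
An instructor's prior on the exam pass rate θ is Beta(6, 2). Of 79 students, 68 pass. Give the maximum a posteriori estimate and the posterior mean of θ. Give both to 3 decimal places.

Posterior: Beta(6+68, 2+11) = Beta(74, 13).
Mode = (74−1)/(74+13−2) = 73/85 = 0.859.
Mean = 74/(74+13) = 74/87 = 0.851.

maximum a posteriori estimate = 0.859, posterior mean = 0.851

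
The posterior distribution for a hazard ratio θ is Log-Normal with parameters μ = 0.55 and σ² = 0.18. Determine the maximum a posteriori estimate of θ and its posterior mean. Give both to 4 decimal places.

Mode = exp(μ − σ²) = exp(0.37) = 1.4477.
Mean = exp(μ + σ²/2) = exp(0.640) = 1.8965.

θ_MAP = 1.4477, E[θ|data] = 1.8965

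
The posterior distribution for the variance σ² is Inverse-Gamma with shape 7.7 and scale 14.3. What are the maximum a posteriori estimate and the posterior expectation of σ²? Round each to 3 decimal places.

Mode = β/(α+1) = 14.3/8.7 = 1.644.
Mean = β/(α−1) = 14.3/6.7 = 2.134.

MAP: 1.644. Posterior mean: 2.134.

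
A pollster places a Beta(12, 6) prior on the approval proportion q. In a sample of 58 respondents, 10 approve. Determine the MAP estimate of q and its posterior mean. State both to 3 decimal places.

q_MAP = 0.284, E[q|data] = 0.289

Posterior: Beta(12+10, 6+48) = Beta(22, 54).
Mode = (22−1)/(22+54−2) = 21/74 = 0.284.
Mean = 22/(22+54) = 22/76 = 0.289.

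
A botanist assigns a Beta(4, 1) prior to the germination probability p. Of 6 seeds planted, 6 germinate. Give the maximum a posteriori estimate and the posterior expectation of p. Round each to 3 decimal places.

MAP: 1.000. Posterior mean: 0.909.

Posterior: Beta(4+6, 1+0) = Beta(10, 1).
Since β = 1 ≤ 1 and α > 1, the Beta density is monotone increasing on [0,1]; the mode is at 1.
Mean = 10/(10+1) = 0.909.
The mean is pulled below the mode by the posterior's left skew.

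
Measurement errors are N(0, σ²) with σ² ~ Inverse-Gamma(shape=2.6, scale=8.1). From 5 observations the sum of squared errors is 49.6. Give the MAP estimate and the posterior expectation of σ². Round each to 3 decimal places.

σ²_MAP = 5.393, E[σ²|data] = 8.024

Posterior: Inverse-Gamma(shape = 2.6+5/2 = 5.1, scale = 8.1+49.6/2 = 32.9).
Mode = β/(α+1) = 32.9/6.1 = 5.393.
Mean = β/(α−1) = 32.9/4.1 = 8.024.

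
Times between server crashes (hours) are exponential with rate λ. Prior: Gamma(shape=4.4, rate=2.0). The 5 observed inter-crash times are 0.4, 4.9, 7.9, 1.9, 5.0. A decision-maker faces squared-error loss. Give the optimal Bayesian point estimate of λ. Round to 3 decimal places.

0.425

Σ times = 20.1. Posterior: Gamma(shape = 4.4+5 = 9.4, rate = 2.0+20.1 = 22.1).
Mode = (α−1)/β = 8.4/22.1 = 0.380.
Mean = α/β = 9.4/22.1 = 0.425.
Squared-error loss ⇒ the optimal estimator is the posterior mean.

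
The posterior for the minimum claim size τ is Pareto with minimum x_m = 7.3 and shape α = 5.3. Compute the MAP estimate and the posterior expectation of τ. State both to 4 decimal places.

MAP: 7.3000. Posterior mean: 8.9977.

The Pareto density is strictly decreasing on [x_m, ∞), so the mode is x_m = 7.3000.
Mean = α·x_m/(α−1) = 5.3·7.3/4.3 = 8.9977.
Mean > mode: the posterior has a right tail.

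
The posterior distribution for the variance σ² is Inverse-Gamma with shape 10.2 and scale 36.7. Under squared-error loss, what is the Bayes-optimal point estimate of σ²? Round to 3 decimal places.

3.989

Mode = β/(α+1) = 36.7/11.2 = 3.277.
Mean = β/(α−1) = 36.7/9.2 = 3.989.
Squared-error loss ⇒ the optimal estimator is the posterior mean.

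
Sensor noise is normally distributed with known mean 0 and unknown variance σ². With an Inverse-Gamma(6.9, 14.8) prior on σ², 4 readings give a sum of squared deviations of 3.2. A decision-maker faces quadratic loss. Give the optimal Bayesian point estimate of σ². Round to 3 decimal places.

Posterior: Inverse-Gamma(shape = 6.9+4/2 = 8.9, scale = 14.8+3.2/2 = 16.4).
Mode = β/(α+1) = 16.4/9.9 = 1.657.
Mean = β/(α−1) = 16.4/7.9 = 2.076.
Quadratic loss ⇒ the optimal estimator is the posterior mean.

2.076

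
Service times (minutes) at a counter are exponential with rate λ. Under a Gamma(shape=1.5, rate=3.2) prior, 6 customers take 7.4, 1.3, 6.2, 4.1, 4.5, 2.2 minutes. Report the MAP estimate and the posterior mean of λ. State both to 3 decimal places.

MAP = 0.225; posterior mean = 0.260

Σ times = 25.7. Posterior: Gamma(shape = 1.5+6 = 7.5, rate = 3.2+25.7 = 28.9).
Mode = (α−1)/β = 6.5/28.9 = 0.225.
Mean = α/β = 7.5/28.9 = 0.260.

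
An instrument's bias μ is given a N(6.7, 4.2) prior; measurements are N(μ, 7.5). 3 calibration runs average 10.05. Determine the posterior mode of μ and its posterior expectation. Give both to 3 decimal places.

Posterior for μ is Normal. Precision-weighted mean: (1/4.2·6.7 + 3/7.5·10.05) / (1/4.2 + 3/7.5) = 8.800.
A Normal posterior is symmetric, so mode = mean.

MAP = 8.800, posterior mean = 8.800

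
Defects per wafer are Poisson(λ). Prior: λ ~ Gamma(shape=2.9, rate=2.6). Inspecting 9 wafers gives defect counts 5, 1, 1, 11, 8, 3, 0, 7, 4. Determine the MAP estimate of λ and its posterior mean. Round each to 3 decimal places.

Σ counts = 40. Posterior: Gamma(shape = 2.9+40 = 42.9, rate = 2.6+9 = 11.6).
Mode = (α−1)/β = 41.9/11.6 = 3.612.
Mean = α/β = 42.9/11.6 = 3.698.

λ_MAP = 3.612, E[λ|data] = 3.698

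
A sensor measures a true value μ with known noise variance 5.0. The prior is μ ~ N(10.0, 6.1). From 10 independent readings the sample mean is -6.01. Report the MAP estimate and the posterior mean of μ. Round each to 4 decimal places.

MAP: -4.7971. Posterior mean: -4.7971.

Posterior for μ is Normal. Precision-weighted mean: (1/6.1·10.0 + 10/5.0·-6.01) / (1/6.1 + 10/5.0) = -4.7971.
A Normal posterior is symmetric, so mode = mean.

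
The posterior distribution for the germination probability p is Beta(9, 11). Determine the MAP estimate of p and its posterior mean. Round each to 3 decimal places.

Mode = (9−1)/(9+11−2) = 8/18 = 0.444.
Mean = 9/(9+11) = 9/20 = 0.450.
Right-skewed posterior ⇒ mode < mean.

MAP = 0.444, posterior mean = 0.450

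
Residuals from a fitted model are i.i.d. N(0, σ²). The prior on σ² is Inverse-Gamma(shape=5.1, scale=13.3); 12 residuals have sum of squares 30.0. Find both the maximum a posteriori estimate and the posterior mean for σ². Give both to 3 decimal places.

Posterior: Inverse-Gamma(shape = 5.1+12/2 = 11.1, scale = 13.3+30.0/2 = 28.3).
Mode = β/(α+1) = 28.3/12.1 = 2.339.
Mean = β/(α−1) = 28.3/10.1 = 2.802.

σ²_MAP = 2.339, E[σ²|data] = 2.802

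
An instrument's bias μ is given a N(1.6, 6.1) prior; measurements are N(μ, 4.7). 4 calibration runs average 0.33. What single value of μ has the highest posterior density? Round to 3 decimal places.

0.535

Posterior for μ is Normal. Precision-weighted mean: (1/6.1·1.6 + 4/4.7·0.33) / (1/6.1 + 4/4.7) = 0.535.
A Normal posterior is symmetric, so mode = mean.
This is the posterior mode — the MAP estimate.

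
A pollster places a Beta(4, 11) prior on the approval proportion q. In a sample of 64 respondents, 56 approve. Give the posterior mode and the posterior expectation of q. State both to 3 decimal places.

Posterior: Beta(4+56, 11+8) = Beta(60, 19).
Mode = (60−1)/(60+19−2) = 59/77 = 0.766.
Mean = 60/(60+19) = 60/79 = 0.759.

posterior mode = 0.766, posterior expectation = 0.759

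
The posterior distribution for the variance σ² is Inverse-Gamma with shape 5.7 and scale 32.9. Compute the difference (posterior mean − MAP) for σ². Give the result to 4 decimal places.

Mode = β/(α+1) = 32.9/6.7 = 4.9104.
Mean = β/(α−1) = 32.9/4.7 = 7.0000.
Difference = 7.0000 − 4.9104 = 2.0896.

2.0896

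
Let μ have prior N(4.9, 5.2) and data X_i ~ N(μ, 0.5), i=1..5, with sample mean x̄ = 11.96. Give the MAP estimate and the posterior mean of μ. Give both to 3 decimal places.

Posterior for μ is Normal. Precision-weighted mean: (1/5.2·4.9 + 5/0.5·11.96) / (1/5.2 + 5/0.5) = 11.827.
A Normal posterior is symmetric, so mode = mean.

MAP: 11.827. Posterior mean: 11.827.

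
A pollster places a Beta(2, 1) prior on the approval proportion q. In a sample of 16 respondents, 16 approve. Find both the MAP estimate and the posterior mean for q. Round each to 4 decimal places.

MAP = 1.0000, posterior mean = 0.9474

Posterior: Beta(2+16, 1+0) = Beta(18, 1).
Since β = 1 ≤ 1 and α > 1, the Beta density is monotone increasing on [0,1]; the mode is at 1.
Mean = 18/(18+1) = 0.9474.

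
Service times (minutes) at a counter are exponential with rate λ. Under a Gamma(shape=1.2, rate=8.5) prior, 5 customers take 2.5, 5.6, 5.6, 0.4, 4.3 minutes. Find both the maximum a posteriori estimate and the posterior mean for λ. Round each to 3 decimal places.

Σ times = 18.4. Posterior: Gamma(shape = 1.2+5 = 6.2, rate = 8.5+18.4 = 26.9).
Mode = (α−1)/β = 5.2/26.9 = 0.193.
Mean = α/β = 6.2/26.9 = 0.230.

MAP: 0.193. Posterior mean: 0.230.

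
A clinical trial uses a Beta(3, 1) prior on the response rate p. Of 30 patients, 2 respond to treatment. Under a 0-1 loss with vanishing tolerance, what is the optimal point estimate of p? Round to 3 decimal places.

Posterior: Beta(3+2, 1+28) = Beta(5, 29).
Mode = (5−1)/(5+29−2) = 4/32 = 0.125.
Mean = 5/(5+29) = 5/34 = 0.147.
This is the posterior mode — the MAP estimate.

0.125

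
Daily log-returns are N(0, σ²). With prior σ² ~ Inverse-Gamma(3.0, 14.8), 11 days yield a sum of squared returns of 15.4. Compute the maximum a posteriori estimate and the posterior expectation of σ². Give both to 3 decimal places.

Posterior: Inverse-Gamma(shape = 3.0+11/2 = 8.5, scale = 14.8+15.4/2 = 22.5).
Mode = β/(α+1) = 22.5/9.5 = 2.368.
Mean = β/(α−1) = 22.5/7.5 = 3.000.
The mean is pulled above the mode by the posterior's right skew.

σ²_MAP = 2.368, E[σ²|data] = 3.000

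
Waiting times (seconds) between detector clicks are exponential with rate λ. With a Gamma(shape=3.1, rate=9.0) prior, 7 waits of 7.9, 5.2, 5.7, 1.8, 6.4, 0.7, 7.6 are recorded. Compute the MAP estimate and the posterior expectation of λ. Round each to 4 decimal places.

MAP = 0.2054; posterior mean = 0.2280

Σ times = 35.3. Posterior: Gamma(shape = 3.1+7 = 10.1, rate = 9.0+35.3 = 44.3).
Mode = (α−1)/β = 9.1/44.3 = 0.2054.
Mean = α/β = 10.1/44.3 = 0.2280.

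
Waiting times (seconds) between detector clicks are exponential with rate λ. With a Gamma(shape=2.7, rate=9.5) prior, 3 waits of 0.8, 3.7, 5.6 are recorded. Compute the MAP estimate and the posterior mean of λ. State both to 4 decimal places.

MAP estimate = 0.2398, posterior mean = 0.2908

Σ times = 10.1. Posterior: Gamma(shape = 2.7+3 = 5.7, rate = 9.5+10.1 = 19.6).
Mode = (α−1)/β = 4.7/19.6 = 0.2398.
Mean = α/β = 5.7/19.6 = 0.2908.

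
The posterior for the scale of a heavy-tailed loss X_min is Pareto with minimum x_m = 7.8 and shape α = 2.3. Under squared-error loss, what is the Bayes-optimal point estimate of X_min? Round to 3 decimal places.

The Pareto density is strictly decreasing on [x_m, ∞), so the mode is x_m = 7.800.
Mean = α·x_m/(α−1) = 2.3·7.8/1.3 = 13.800.
Squared-error loss ⇒ the optimal estimator is the posterior mean.

13.800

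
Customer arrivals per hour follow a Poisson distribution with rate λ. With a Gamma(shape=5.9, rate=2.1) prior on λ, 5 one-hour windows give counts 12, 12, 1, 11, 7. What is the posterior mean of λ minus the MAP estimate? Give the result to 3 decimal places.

0.141

Σ counts = 43. Posterior: Gamma(shape = 5.9+43 = 48.9, rate = 2.1+5 = 7.1).
Mode = (α−1)/β = 47.9/7.1 = 6.746.
Mean = α/β = 48.9/7.1 = 6.887.
Difference = 6.887 − 6.746 = 0.141.
The posterior is right-skewed, so the mean exceeds the mode.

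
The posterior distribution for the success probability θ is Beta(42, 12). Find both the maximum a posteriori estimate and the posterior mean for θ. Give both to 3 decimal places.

Mode = (42−1)/(42+12−2) = 41/52 = 0.788.
Mean = 42/(42+12) = 42/54 = 0.778.
The mean is pulled below the mode by the posterior's left skew.

MAP: 0.788. Posterior mean: 0.778.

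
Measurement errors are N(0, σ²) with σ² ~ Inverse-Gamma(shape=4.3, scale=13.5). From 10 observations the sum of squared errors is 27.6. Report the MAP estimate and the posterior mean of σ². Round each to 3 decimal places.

Posterior: Inverse-Gamma(shape = 4.3+10/2 = 9.3, scale = 13.5+27.6/2 = 27.3).
Mode = β/(α+1) = 27.3/10.3 = 2.650.
Mean = β/(α−1) = 27.3/8.3 = 3.289.

MAP = 2.650; posterior mean = 3.289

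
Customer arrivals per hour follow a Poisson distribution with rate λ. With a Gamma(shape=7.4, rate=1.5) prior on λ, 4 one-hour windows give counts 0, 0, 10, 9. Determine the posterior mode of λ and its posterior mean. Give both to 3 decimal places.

Σ counts = 19. Posterior: Gamma(shape = 7.4+19 = 26.4, rate = 1.5+4 = 5.5).
Mode = (α−1)/β = 25.4/5.5 = 4.618.
Mean = α/β = 26.4/5.5 = 4.800.

MAP = 4.618; posterior mean = 4.800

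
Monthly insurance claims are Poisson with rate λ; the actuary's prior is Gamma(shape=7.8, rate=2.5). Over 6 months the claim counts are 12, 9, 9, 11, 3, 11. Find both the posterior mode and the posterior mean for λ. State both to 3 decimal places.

Σ counts = 55. Posterior: Gamma(shape = 7.8+55 = 62.8, rate = 2.5+6 = 8.5).
Mode = (α−1)/β = 61.8/8.5 = 7.271.
Mean = α/β = 62.8/8.5 = 7.388.

posterior mode = 7.271, posterior mean = 7.388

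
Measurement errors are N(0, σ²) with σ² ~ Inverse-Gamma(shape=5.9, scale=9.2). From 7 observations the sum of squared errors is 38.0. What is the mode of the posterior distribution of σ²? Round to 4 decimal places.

Posterior: Inverse-Gamma(shape = 5.9+7/2 = 9.4, scale = 9.2+38.0/2 = 28.2).
Mode = β/(α+1) = 28.2/10.4 = 2.7115.
Mean = β/(α−1) = 28.2/8.4 = 3.3571.
This is the posterior mode — the MAP estimate.

2.7115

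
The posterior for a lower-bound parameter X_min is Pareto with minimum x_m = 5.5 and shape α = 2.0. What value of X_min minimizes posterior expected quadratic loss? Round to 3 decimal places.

11.000

The Pareto density is strictly decreasing on [x_m, ∞), so the mode is x_m = 5.500.
Mean = α·x_m/(α−1) = 2.0·5.5/1.0 = 11.000.
Quadratic loss ⇒ the optimal estimator is the posterior mean.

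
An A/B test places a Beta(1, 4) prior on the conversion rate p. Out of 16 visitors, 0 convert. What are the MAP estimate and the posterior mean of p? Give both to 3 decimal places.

MAP = 0.000, posterior mean = 0.048

Posterior: Beta(1+0, 4+16) = Beta(1, 20).
Since α = 1 ≤ 1 and β > 1, the Beta density is monotone decreasing on [0,1]; the mode is at 0.
Mean = 1/(1+20) = 0.048.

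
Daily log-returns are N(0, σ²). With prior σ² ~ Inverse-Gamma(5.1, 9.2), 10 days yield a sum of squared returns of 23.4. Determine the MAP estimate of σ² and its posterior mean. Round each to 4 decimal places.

MAP = 1.8829, posterior mean = 2.2967

Posterior: Inverse-Gamma(shape = 5.1+10/2 = 10.1, scale = 9.2+23.4/2 = 20.9).
Mode = β/(α+1) = 20.9/11.1 = 1.8829.
Mean = β/(α−1) = 20.9/9.1 = 2.2967.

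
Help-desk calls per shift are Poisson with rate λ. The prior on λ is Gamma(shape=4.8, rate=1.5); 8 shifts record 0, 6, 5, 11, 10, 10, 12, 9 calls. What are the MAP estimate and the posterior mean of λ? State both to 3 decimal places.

Σ counts = 63. Posterior: Gamma(shape = 4.8+63 = 67.8, rate = 1.5+8 = 9.5).
Mode = (α−1)/β = 66.8/9.5 = 7.032.
Mean = α/β = 67.8/9.5 = 7.137.

MAP: 7.032. Posterior mean: 7.137.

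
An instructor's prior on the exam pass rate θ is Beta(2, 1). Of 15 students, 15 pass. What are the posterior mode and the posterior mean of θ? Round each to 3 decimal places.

MAP = 1.000; posterior mean = 0.944

Posterior: Beta(2+15, 1+0) = Beta(17, 1).
Since β = 1 ≤ 1 and α > 1, the Beta density is monotone increasing on [0,1]; the mode is at 1.
Mean = 17/(17+1) = 0.944.
Left-skewed posterior ⇒ mean < mode.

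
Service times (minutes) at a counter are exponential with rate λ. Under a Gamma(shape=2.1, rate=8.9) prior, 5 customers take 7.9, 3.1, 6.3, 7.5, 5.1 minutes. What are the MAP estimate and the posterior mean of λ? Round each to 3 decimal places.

Σ times = 29.9. Posterior: Gamma(shape = 2.1+5 = 7.1, rate = 8.9+29.9 = 38.8).
Mode = (α−1)/β = 6.1/38.8 = 0.157.
Mean = α/β = 7.1/38.8 = 0.183.

MAP: 0.157. Posterior mean: 0.183.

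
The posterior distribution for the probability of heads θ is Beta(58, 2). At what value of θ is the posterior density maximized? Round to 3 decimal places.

0.983

Mode = (58−1)/(58+2−2) = 57/58 = 0.983.
Mean = 58/(58+2) = 58/60 = 0.967.
This is the posterior mode — the MAP estimate.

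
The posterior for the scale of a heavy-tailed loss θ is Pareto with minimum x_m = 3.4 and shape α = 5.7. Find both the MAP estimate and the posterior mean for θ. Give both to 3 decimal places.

The Pareto density is strictly decreasing on [x_m, ∞), so the mode is x_m = 3.400.
Mean = α·x_m/(α−1) = 5.7·3.4/4.7 = 4.123.

MAP = 3.400; posterior mean = 4.123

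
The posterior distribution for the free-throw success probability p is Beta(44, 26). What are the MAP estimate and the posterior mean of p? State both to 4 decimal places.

MAP = 0.6324, posterior mean = 0.6286

Mode = (44−1)/(44+26−2) = 43/68 = 0.6324.
Mean = 44/(44+26) = 44/70 = 0.6286.
The mean is pulled below the mode by the posterior's left skew.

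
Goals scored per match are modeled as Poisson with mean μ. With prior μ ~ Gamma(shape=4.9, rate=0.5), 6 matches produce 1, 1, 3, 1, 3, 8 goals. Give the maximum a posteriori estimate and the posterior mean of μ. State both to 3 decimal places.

MAP = 3.215; posterior mean = 3.369

Σ counts = 17. Posterior: Gamma(shape = 4.9+17 = 21.9, rate = 0.5+6 = 6.5).
Mode = (α−1)/β = 20.9/6.5 = 3.215.
Mean = α/β = 21.9/6.5 = 3.369.
The posterior is right-skewed, so the mean exceeds the mode.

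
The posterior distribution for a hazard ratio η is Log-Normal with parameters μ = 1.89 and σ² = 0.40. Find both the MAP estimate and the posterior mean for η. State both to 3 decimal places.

MAP = 4.437, posterior mean = 8.085

Mode = exp(μ − σ²) = exp(1.49) = 4.437.
Mean = exp(μ + σ²/2) = exp(2.090) = 8.085.
Right-skewed posterior ⇒ mode < mean.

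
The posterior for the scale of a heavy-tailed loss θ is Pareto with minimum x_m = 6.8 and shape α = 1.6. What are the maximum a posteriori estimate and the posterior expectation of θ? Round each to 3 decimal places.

The Pareto density is strictly decreasing on [x_m, ∞), so the mode is x_m = 6.800.
Mean = α·x_m/(α−1) = 1.6·6.8/0.6 = 18.133.
Mean > mode: the posterior has a right tail.

MAP = 6.800, posterior mean = 18.133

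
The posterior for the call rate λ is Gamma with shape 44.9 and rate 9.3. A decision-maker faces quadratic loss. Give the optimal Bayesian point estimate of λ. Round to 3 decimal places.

Mode = (α−1)/β = 43.9/9.3 = 4.720.
Mean = α/β = 44.9/9.3 = 4.828.
Quadratic loss ⇒ the optimal estimator is the posterior mean.

4.828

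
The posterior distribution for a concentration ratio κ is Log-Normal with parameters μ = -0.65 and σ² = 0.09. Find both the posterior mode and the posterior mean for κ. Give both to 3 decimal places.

MAP = 0.477, posterior mean = 0.546

Mode = exp(μ − σ²) = exp(-0.74) = 0.477.
Mean = exp(μ + σ²/2) = exp(-0.605) = 0.546.
Right-skewed posterior ⇒ mode < mean.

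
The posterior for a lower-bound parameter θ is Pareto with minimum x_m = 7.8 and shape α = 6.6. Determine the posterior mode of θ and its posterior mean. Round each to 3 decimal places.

MAP = 7.800, posterior mean = 9.193

The Pareto density is strictly decreasing on [x_m, ∞), so the mode is x_m = 7.800.
Mean = α·x_m/(α−1) = 6.6·7.8/5.6 = 9.193.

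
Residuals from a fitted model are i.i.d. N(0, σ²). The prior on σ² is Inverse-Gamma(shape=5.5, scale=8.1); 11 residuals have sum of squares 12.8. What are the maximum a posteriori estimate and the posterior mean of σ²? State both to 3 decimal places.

Posterior: Inverse-Gamma(shape = 5.5+11/2 = 11.0, scale = 8.1+12.8/2 = 14.5).
Mode = β/(α+1) = 14.5/12.0 = 1.208.
Mean = β/(α−1) = 14.5/10.0 = 1.450.
The mean is pulled above the mode by the posterior's right skew.

maximum a posteriori estimate = 1.208, posterior mean = 1.450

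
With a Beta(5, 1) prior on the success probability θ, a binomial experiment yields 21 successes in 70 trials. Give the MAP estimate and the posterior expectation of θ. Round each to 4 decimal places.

θ_MAP = 0.3378, E[θ|data] = 0.3421

Posterior: Beta(5+21, 1+49) = Beta(26, 50).
Mode = (26−1)/(26+50−2) = 25/74 = 0.3378.
Mean = 26/(26+50) = 26/76 = 0.3421.
The posterior is right-skewed, so the mean exceeds the mode.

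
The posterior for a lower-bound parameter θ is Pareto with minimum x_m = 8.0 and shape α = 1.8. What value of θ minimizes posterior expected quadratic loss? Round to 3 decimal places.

The Pareto density is strictly decreasing on [x_m, ∞), so the mode is x_m = 8.000.
Mean = α·x_m/(α−1) = 1.8·8.0/0.8 = 18.000.
Quadratic loss ⇒ the optimal estimator is the posterior mean.

18.000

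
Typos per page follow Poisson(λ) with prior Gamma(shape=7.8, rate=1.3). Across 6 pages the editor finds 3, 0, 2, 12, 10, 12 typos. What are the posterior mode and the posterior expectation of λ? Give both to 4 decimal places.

Σ counts = 39. Posterior: Gamma(shape = 7.8+39 = 46.8, rate = 1.3+6 = 7.3).
Mode = (α−1)/β = 45.8/7.3 = 6.2740.
Mean = α/β = 46.8/7.3 = 6.4110.

MAP = 6.2740, posterior mean = 6.4110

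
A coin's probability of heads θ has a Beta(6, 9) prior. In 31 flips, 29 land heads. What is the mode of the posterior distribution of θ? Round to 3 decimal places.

Posterior: Beta(6+29, 9+2) = Beta(35, 11).
Mode = (35−1)/(35+11−2) = 34/44 = 0.773.
Mean = 35/(35+11) = 35/46 = 0.761.
This is the posterior mode — the MAP estimate.

0.773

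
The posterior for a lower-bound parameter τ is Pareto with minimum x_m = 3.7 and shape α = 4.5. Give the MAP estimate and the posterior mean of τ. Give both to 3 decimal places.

The Pareto density is strictly decreasing on [x_m, ∞), so the mode is x_m = 3.700.
Mean = α·x_m/(α−1) = 4.5·3.7/3.5 = 4.757.
Right-skewed posterior ⇒ mode < mean.

τ_MAP = 3.700, E[τ|data] = 4.757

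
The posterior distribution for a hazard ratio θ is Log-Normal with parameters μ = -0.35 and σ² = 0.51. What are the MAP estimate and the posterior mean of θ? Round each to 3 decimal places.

MAP = 0.423; posterior mean = 0.909

Mode = exp(μ − σ²) = exp(-0.86) = 0.423.
Mean = exp(μ + σ²/2) = exp(-0.095) = 0.909.
The posterior is right-skewed, so the mean exceeds the mode.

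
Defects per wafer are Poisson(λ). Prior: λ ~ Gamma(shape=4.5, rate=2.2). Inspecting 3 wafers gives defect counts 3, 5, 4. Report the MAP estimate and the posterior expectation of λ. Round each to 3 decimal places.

Σ counts = 12. Posterior: Gamma(shape = 4.5+12 = 16.5, rate = 2.2+3 = 5.2).
Mode = (α−1)/β = 15.5/5.2 = 2.981.
Mean = α/β = 16.5/5.2 = 3.173.

MAP: 2.981. Posterior mean: 3.173.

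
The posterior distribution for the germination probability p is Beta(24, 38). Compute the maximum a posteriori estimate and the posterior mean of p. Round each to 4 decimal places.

Mode = (24−1)/(24+38−2) = 23/60 = 0.3833.
Mean = 24/(24+38) = 24/62 = 0.3871.
Mean > mode: the posterior has a right tail.

MAP: 0.3833. Posterior mean: 0.3871.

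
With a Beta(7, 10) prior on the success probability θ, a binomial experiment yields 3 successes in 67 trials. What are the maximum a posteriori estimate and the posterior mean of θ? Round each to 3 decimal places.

Posterior: Beta(7+3, 10+64) = Beta(10, 74).
Mode = (10−1)/(10+74−2) = 9/82 = 0.110.
Mean = 10/(10+74) = 10/84 = 0.119.

θ_MAP = 0.110, E[θ|data] = 0.119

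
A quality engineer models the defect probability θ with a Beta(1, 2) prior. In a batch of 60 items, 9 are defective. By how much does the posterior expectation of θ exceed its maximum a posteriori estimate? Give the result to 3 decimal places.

Posterior: Beta(1+9, 2+51) = Beta(10, 53).
Mode = (10−1)/(10+53−2) = 9/61 = 0.148.
Mean = 10/(10+53) = 10/63 = 0.159.
Difference = 0.159 − 0.148 = 0.011.

0.011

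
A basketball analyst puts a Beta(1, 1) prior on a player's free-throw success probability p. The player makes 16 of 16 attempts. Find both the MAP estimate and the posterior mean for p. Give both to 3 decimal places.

Posterior: Beta(1+16, 1+0) = Beta(17, 1).
Since β = 1 ≤ 1 and α > 1, the Beta density is monotone increasing on [0,1]; the mode is at 1.
Mean = 17/(17+1) = 0.944.

MAP: 1.000. Posterior mean: 0.944.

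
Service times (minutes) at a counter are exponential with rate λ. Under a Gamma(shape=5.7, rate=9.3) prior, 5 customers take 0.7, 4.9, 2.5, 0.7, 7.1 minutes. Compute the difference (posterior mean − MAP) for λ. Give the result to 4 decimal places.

Σ times = 15.9. Posterior: Gamma(shape = 5.7+5 = 10.7, rate = 9.3+15.9 = 25.2).
Mode = (α−1)/β = 9.7/25.2 = 0.3849.
Mean = α/β = 10.7/25.2 = 0.4246.
Difference = 0.4246 − 0.3849 = 0.0397.

0.0397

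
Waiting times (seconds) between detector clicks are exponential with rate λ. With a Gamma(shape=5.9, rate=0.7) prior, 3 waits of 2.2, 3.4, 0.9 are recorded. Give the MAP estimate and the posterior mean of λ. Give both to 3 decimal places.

λ_MAP = 1.097, E[λ|data] = 1.236

Σ times = 6.5. Posterior: Gamma(shape = 5.9+3 = 8.9, rate = 0.7+6.5 = 7.2).
Mode = (α−1)/β = 7.9/7.2 = 1.097.
Mean = α/β = 8.9/7.2 = 1.236.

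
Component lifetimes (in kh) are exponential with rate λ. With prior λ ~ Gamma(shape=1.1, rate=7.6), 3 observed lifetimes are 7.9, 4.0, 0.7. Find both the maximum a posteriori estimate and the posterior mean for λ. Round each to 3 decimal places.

Σ times = 12.6. Posterior: Gamma(shape = 1.1+3 = 4.1, rate = 7.6+12.6 = 20.2).
Mode = (α−1)/β = 3.1/20.2 = 0.153.
Mean = α/β = 4.1/20.2 = 0.203.

maximum a posteriori estimate = 0.153, posterior mean = 0.203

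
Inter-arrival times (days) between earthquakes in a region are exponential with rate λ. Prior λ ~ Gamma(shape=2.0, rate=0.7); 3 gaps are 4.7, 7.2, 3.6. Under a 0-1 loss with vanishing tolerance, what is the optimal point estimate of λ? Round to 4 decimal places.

0.2469

Σ times = 15.5. Posterior: Gamma(shape = 2.0+3 = 5.0, rate = 0.7+15.5 = 16.2).
Mode = (α−1)/β = 4.0/16.2 = 0.2469.
Mean = α/β = 5.0/16.2 = 0.3086.
This is the posterior mode — the MAP estimate.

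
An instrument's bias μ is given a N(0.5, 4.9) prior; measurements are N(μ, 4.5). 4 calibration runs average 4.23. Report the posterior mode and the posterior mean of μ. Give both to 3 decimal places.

posterior mode = 3.534, posterior mean = 3.534

Posterior for μ is Normal. Precision-weighted mean: (1/4.9·0.5 + 4/4.5·4.23) / (1/4.9 + 4/4.5) = 3.534.
A Normal posterior is symmetric, so mode = mean.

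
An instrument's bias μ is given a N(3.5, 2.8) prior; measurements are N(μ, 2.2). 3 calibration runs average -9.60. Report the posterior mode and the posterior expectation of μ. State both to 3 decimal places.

Posterior for μ is Normal. Precision-weighted mean: (1/2.8·3.5 + 3/2.2·-9.60) / (1/2.8 + 3/2.2) = -6.881.
A Normal posterior is symmetric, so mode = mean.

MAP = -6.881; posterior mean = -6.881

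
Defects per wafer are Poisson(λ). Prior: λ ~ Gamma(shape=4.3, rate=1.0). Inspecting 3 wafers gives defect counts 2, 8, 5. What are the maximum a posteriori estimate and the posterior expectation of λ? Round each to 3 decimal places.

MAP = 4.575; posterior mean = 4.825

Σ counts = 15. Posterior: Gamma(shape = 4.3+15 = 19.3, rate = 1.0+3 = 4.0).
Mode = (α−1)/β = 18.3/4.0 = 4.575.
Mean = α/β = 19.3/4.0 = 4.825.
Mean > mode: the posterior has a right tail.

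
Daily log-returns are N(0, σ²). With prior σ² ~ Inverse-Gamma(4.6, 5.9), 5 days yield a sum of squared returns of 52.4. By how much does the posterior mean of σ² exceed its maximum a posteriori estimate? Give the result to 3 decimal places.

1.299

Posterior: Inverse-Gamma(shape = 4.6+5/2 = 7.1, scale = 5.9+52.4/2 = 32.1).
Mode = β/(α+1) = 32.1/8.1 = 3.963.
Mean = β/(α−1) = 32.1/6.1 = 5.262.
Difference = 5.262 − 3.963 = 1.299.
Right-skewed posterior ⇒ mode < mean.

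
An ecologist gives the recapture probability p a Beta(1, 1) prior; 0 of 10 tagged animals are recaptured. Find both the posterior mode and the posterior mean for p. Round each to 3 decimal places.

p_MAP = 0.000, E[p|data] = 0.083

Posterior: Beta(1+0, 1+10) = Beta(1, 11).
Since α = 1 ≤ 1 and β > 1, the Beta density is monotone decreasing on [0,1]; the mode is at 0.
Mean = 1/(1+11) = 0.083.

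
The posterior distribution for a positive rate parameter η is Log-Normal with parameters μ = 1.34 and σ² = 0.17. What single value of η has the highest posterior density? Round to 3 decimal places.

Mode = exp(μ − σ²) = exp(1.17) = 3.222.
Mean = exp(μ + σ²/2) = exp(1.425) = 4.158.
This is the posterior mode — the MAP estimate.

3.222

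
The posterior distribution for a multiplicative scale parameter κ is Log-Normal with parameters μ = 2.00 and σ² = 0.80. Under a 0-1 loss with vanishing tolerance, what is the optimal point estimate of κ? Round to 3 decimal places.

3.320

Mode = exp(μ − σ²) = exp(1.20) = 3.320.
Mean = exp(μ + σ²/2) = exp(2.400) = 11.023.
This is the posterior mode — the MAP estimate.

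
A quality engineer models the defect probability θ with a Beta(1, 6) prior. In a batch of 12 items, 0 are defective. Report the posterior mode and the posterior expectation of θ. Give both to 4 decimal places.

MAP = 0.0000, posterior mean = 0.0526

Posterior: Beta(1+0, 6+12) = Beta(1, 18).
Since α = 1 ≤ 1 and β > 1, the Beta density is monotone decreasing on [0,1]; the mode is at 0.
Mean = 1/(1+18) = 0.0526.
Mean > mode: the posterior has a right tail.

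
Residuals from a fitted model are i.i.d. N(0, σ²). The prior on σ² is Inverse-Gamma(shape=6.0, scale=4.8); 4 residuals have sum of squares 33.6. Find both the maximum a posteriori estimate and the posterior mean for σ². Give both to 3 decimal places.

MAP: 2.400. Posterior mean: 3.086.

Posterior: Inverse-Gamma(shape = 6.0+4/2 = 8.0, scale = 4.8+33.6/2 = 21.6).
Mode = β/(α+1) = 21.6/9.0 = 2.400.
Mean = β/(α−1) = 21.6/7.0 = 3.086.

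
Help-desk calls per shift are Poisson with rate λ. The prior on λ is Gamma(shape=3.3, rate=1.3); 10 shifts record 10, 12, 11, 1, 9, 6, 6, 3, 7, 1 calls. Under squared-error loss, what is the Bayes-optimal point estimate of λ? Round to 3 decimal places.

6.133

Σ counts = 66. Posterior: Gamma(shape = 3.3+66 = 69.3, rate = 1.3+10 = 11.3).
Mode = (α−1)/β = 68.3/11.3 = 6.044.
Mean = α/β = 69.3/11.3 = 6.133.
Squared-error loss ⇒ the optimal estimator is the posterior mean.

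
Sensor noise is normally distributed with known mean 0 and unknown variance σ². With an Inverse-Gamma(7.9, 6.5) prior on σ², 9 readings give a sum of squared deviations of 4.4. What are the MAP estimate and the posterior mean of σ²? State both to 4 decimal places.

Posterior: Inverse-Gamma(shape = 7.9+9/2 = 12.4, scale = 6.5+4.4/2 = 8.7).
Mode = β/(α+1) = 8.7/13.4 = 0.6493.
Mean = β/(α−1) = 8.7/11.4 = 0.7632.

MAP estimate = 0.6493, posterior mean = 0.7632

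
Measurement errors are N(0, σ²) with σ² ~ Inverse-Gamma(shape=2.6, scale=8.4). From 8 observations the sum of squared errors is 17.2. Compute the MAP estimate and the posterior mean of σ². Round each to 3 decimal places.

Posterior: Inverse-Gamma(shape = 2.6+8/2 = 6.6, scale = 8.4+17.2/2 = 17.0).
Mode = β/(α+1) = 17.0/7.6 = 2.237.
Mean = β/(α−1) = 17.0/5.6 = 3.036.
Mean > mode: the posterior has a right tail.

MAP = 2.237; posterior mean = 3.036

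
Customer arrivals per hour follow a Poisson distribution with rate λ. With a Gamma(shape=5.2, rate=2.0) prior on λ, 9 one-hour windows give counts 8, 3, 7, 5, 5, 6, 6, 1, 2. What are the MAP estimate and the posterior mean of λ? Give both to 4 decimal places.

Σ counts = 43. Posterior: Gamma(shape = 5.2+43 = 48.2, rate = 2.0+9 = 11.0).
Mode = (α−1)/β = 47.2/11.0 = 4.2909.
Mean = α/β = 48.2/11.0 = 4.3818.

λ_MAP = 4.2909, E[λ|data] = 4.3818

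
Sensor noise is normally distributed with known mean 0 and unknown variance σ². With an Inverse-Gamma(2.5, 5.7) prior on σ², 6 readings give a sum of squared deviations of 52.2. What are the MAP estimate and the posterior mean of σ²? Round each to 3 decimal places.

Posterior: Inverse-Gamma(shape = 2.5+6/2 = 5.5, scale = 5.7+52.2/2 = 31.8).
Mode = β/(α+1) = 31.8/6.5 = 4.892.
Mean = β/(α−1) = 31.8/4.5 = 7.067.

MAP estimate = 4.892, posterior mean = 7.067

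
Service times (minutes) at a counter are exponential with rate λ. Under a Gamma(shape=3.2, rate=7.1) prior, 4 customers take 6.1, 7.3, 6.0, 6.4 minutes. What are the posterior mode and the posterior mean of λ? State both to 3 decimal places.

Σ times = 25.8. Posterior: Gamma(shape = 3.2+4 = 7.2, rate = 7.1+25.8 = 32.9).
Mode = (α−1)/β = 6.2/32.9 = 0.188.
Mean = α/β = 7.2/32.9 = 0.219.
The posterior is right-skewed, so the mean exceeds the mode.

MAP = 0.188; posterior mean = 0.219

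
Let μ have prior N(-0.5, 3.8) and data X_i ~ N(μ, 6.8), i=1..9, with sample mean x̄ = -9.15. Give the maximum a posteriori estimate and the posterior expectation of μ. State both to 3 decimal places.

maximum a posteriori estimate = -7.715, posterior expectation = -7.715

Posterior for μ is Normal. Precision-weighted mean: (1/3.8·-0.5 + 9/6.8·-9.15) / (1/3.8 + 9/6.8) = -7.715.
A Normal posterior is symmetric, so mode = mean.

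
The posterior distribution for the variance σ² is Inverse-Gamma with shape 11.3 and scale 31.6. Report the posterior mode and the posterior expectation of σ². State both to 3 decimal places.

posterior mode = 2.569, posterior expectation = 3.068

Mode = β/(α+1) = 31.6/12.3 = 2.569.
Mean = β/(α−1) = 31.6/10.3 = 3.068.
Mean > mode: the posterior has a right tail.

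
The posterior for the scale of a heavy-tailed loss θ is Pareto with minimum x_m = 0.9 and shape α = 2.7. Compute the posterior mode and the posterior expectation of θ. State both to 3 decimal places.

MAP = 0.900; posterior mean = 1.429

The Pareto density is strictly decreasing on [x_m, ∞), so the mode is x_m = 0.900.
Mean = α·x_m/(α−1) = 2.7·0.9/1.7 = 1.429.
Right-skewed posterior ⇒ mode < mean.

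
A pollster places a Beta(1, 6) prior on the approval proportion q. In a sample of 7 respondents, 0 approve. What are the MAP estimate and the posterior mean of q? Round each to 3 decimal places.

MAP = 0.000; posterior mean = 0.071

Posterior: Beta(1+0, 6+7) = Beta(1, 13).
Since α = 1 ≤ 1 and β > 1, the Beta density is monotone decreasing on [0,1]; the mode is at 0.
Mean = 1/(1+13) = 0.071.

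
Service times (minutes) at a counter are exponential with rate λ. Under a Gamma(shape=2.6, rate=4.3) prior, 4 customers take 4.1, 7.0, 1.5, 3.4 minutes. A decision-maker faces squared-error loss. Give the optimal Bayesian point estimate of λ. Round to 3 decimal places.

0.325

Σ times = 16.0. Posterior: Gamma(shape = 2.6+4 = 6.6, rate = 4.3+16.0 = 20.3).
Mode = (α−1)/β = 5.6/20.3 = 0.276.
Mean = α/β = 6.6/20.3 = 0.325.
Squared-error loss ⇒ the optimal estimator is the posterior mean.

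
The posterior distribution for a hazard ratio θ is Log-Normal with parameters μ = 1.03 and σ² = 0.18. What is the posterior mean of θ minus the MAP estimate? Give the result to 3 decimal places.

0.725

Mode = exp(μ − σ²) = exp(0.85) = 2.340.
Mean = exp(μ + σ²/2) = exp(1.120) = 3.065.
Difference = 3.065 − 2.340 = 0.725.
Right-skewed posterior ⇒ mode < mean.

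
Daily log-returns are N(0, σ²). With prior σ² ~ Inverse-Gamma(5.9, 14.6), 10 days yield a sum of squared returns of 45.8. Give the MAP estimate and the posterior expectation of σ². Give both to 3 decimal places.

σ²_MAP = 3.151, E[σ²|data] = 3.788

Posterior: Inverse-Gamma(shape = 5.9+10/2 = 10.9, scale = 14.6+45.8/2 = 37.5).
Mode = β/(α+1) = 37.5/11.9 = 3.151.
Mean = β/(α−1) = 37.5/9.9 = 3.788.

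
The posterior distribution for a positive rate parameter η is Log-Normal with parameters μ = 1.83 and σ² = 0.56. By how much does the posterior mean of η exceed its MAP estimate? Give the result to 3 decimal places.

4.687

Mode = exp(μ − σ²) = exp(1.27) = 3.561.
Mean = exp(μ + σ²/2) = exp(2.110) = 8.248.
Difference = 8.248 − 3.561 = 4.687.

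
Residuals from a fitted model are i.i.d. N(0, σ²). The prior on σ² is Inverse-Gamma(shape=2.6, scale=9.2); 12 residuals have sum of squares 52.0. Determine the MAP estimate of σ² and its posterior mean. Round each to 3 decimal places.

Posterior: Inverse-Gamma(shape = 2.6+12/2 = 8.6, scale = 9.2+52.0/2 = 35.2).
Mode = β/(α+1) = 35.2/9.6 = 3.667.
Mean = β/(α−1) = 35.2/7.6 = 4.632.
Mean > mode: the posterior has a right tail.

MAP = 3.667; posterior mean = 4.632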